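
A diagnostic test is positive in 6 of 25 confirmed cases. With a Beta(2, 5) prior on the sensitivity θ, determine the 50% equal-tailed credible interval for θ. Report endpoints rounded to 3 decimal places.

Posterior: Beta(2+6, 5+19) = Beta(8, 24).
Equal-tailed 50% interval: the 0.25 and 0.75 quantiles of Beta(8, 24).
Posterior mean ≈ 0.250, SD ≈ 0.075; a Normal approximation gives roughly [0.199, 0.301].
Exact: F⁻¹(0.25) = 0.196; F⁻¹(0.75) = 0.299.

[0.196, 0.299]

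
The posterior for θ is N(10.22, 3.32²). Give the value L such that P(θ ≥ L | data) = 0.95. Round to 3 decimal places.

4.759

Need L with P(θ ≥ L) = 0.95: L = 10.22 − z_{0.05}·3.32.
z = 1.645; L = 10.22 − 1.645 × 3.32 = 4.759.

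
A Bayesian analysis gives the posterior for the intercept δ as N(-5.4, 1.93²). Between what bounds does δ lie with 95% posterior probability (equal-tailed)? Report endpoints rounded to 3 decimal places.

[-9.183, -1.617]

The posterior is symmetric, so the 95% equal-tailed interval is δ = -5.4 ± z·1.93 with z = 1.960.
Half-width: 1.960 × 1.93 = 3.783.
-5.4 − 3.783 = -9.183; -5.4 + 3.783 = -1.617.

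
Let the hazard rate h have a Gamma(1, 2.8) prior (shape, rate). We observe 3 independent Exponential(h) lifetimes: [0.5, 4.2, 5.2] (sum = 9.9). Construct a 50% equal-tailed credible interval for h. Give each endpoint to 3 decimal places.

Posterior: Gamma(1+3, 2.8+9.9) = Gamma(4, 12.7) (shape, rate).
Equal-tailed 50% interval: Gamma(4, 12.7) quantiles at 0.25 and 0.75.
Posterior mean ≈ 0.315, SD ≈ 0.157; a Normal approximation gives roughly [0.209, 0.421].
Exact: lower = 0.200; upper = 0.402.

[0.200, 0.402]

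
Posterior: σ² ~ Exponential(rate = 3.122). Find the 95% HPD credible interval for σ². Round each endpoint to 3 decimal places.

The exponential density is strictly decreasing on [0, ∞), so the HPD interval is anchored at 0: [0, q] with P(σ² ≤ q) = 0.95.
q = −ln(1 − 0.95) / 3.122 = 2.9957 / 3.122 = 0.960.

[0.000, 0.960]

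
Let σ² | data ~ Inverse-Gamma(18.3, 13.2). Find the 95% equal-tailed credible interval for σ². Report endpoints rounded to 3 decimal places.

[0.478, 1.211]

Inverse-Gamma(18.3, 13.2) quantiles: F⁻¹(0.025) and F⁻¹(0.975).
Equivalently, 1/σ² ~ Gamma(18.3, rate = 13.2); invert its 0.975 and 0.025 quantiles.
Posterior mean ≈ 0.763, SD ≈ 0.189; a Normal approximation gives roughly [0.393, 1.133].
Exact: lower = 0.478; upper = 1.211.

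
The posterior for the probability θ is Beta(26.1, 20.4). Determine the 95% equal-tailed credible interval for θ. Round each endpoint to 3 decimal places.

[0.418, 0.699]

Posterior: Beta(26.1, 20.4).
Equal-tailed 95% interval: the 0.025 and 0.975 quantiles of Beta(26.1, 20.4).
Posterior mean ≈ 0.561, SD ≈ 0.072; a Normal approximation gives roughly [0.420, 0.702].
Exact: F⁻¹(0.025) = 0.418; F⁻¹(0.975) = 0.699.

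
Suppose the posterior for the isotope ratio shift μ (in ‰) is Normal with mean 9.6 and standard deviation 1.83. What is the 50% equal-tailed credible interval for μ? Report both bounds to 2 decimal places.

The posterior is symmetric, so the 50% equal-tailed interval is μ = 9.6 ± z·1.83 with z = 0.674.
Half-width: 0.674 × 1.83 = 1.23.
9.6 − 1.23 = 8.37; 9.6 + 1.23 = 10.83.

[8.37, 10.83]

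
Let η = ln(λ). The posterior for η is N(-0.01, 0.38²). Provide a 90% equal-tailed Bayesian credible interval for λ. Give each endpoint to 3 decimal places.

On the log scale the 90% interval is -0.01 ± 1.645 × 0.38 = [-0.6350, 0.6150].
Exponentiate: [e^-0.6350, e^0.6150] = [0.530, 1.850].

[0.530, 1.850]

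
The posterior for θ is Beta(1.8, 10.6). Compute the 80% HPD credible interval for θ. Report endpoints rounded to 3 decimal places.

[0.012, 0.227]

The posterior is unimodal and skewed, so the HPD interval has equal density at both endpoints and is the shortest 80% interval.
Solving f(0.012) = f(0.227) with F(0.227) − F(0.012) = 0.80 gives [0.012, 0.227].
For comparison, the equal-tailed interval is [0.038, 0.279]; the HPD is narrower and shifted toward the mode.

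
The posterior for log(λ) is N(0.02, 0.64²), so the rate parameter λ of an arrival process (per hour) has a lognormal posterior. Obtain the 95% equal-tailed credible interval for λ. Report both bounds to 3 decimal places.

On the log scale the 95% interval is 0.02 ± 1.960 × 0.64 = [-1.2344, 1.2744].
Exponentiate: [e^-1.2344, e^1.2744] = [0.291, 3.576].

[0.291, 3.576]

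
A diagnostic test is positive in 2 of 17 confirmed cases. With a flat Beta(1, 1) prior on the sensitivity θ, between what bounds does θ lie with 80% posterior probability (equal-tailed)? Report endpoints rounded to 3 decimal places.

Posterior: Beta(1+2, 1+15) = Beta(3, 16).
Equal-tailed 80% interval: the 0.1 and 0.9 quantiles of Beta(3, 16).
Posterior mean ≈ 0.158, SD ≈ 0.082; a Normal approximation gives roughly [0.053, 0.262].
Exact: F⁻¹(0.1) = 0.063; F⁻¹(0.9) = 0.269.

[0.063, 0.269]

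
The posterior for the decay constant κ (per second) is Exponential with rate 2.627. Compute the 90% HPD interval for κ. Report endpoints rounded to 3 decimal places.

[0.000, 0.877]

The exponential density is strictly decreasing on [0, ∞), so the HPD interval is anchored at 0: [0, q] with P(κ ≤ q) = 0.90.
q = −ln(1 − 0.90) / 2.627 = 2.3026 / 2.627 = 0.877.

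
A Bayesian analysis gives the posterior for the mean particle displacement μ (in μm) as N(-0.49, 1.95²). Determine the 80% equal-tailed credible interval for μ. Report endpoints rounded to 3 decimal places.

The posterior is symmetric, so the 80% equal-tailed interval is μ = -0.49 ± z·1.95 with z = 1.282.
Half-width: 1.282 × 1.95 = 2.499.
-0.49 − 2.499 = -2.989; -0.49 + 2.499 = 2.009.

[-2.989, 2.009]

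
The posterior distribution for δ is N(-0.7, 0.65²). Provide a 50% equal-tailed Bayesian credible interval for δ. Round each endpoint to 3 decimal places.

[-1.138, -0.262]

The posterior is symmetric, so the 50% equal-tailed interval is δ = -0.7 ± z·0.65 with z = 0.674.
Half-width: 0.674 × 0.65 = 0.438.
-0.7 − 0.438 = -1.138; -0.7 + 0.438 = -0.262.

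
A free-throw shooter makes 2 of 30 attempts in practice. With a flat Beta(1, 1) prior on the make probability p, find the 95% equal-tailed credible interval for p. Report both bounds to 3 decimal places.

[0.020, 0.214]

Posterior: Beta(1+2, 1+28) = Beta(3, 29).
Equal-tailed 95% interval: the 0.025 and 0.975 quantiles of Beta(3, 29).
Posterior mean ≈ 0.094, SD ≈ 0.051; a Normal approximation gives roughly [-0.006, 0.193].
Exact: F⁻¹(0.025) = 0.020; F⁻¹(0.975) = 0.214.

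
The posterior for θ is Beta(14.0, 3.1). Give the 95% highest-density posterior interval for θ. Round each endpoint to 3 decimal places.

[0.641, 0.973]

The posterior is unimodal and skewed, so the HPD interval has equal density at both endpoints and is the shortest 95% interval.
Solving f(0.641) = f(0.973) with F(0.973) − F(0.641) = 0.95 gives [0.641, 0.973].
For comparison, the equal-tailed interval is [0.611, 0.957]; the HPD is narrower and shifted toward the mode.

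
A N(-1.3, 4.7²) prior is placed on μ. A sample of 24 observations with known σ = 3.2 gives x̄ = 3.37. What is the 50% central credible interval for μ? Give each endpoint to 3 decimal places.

Posterior precision = 1/4.7² + 24/3.2² = 0.0453 + 2.3437 = 2.3890, so posterior SD = 0.6470.
Posterior mean = (-1.3/4.7² + 24·3.37/3.2²) / 2.3890 = 3.2815.
Interval: 3.2815 ± 0.674 × 0.6470 → [2.845, 3.718].

[2.845, 3.718]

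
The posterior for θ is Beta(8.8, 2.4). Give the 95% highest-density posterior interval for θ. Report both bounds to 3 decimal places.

[0.558, 0.981]

The posterior is unimodal and skewed, so the HPD interval has equal density at both endpoints and is the shortest 95% interval.
Solving f(0.558) = f(0.981) with F(0.981) − F(0.558) = 0.95 gives [0.558, 0.981].
For comparison, the equal-tailed interval is [0.516, 0.961]; the HPD is narrower and shifted toward the mode.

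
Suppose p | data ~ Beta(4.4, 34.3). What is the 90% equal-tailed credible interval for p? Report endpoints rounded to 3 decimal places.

Posterior: Beta(4.4, 34.3).
Equal-tailed 90% interval: the 0.05 and 0.95 quantiles of Beta(4.4, 34.3).
Posterior mean ≈ 0.114, SD ≈ 0.050; a Normal approximation gives roughly [0.031, 0.197].
Exact: F⁻¹(0.05) = 0.044; F⁻¹(0.95) = 0.207.

[0.044, 0.207]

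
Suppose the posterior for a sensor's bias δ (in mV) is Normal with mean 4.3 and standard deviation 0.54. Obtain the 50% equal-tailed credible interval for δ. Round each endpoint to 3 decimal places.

The posterior is symmetric, so the 50% equal-tailed interval is δ = 4.3 ± z·0.54 with z = 0.674.
Half-width: 0.674 × 0.54 = 0.364.
4.3 − 0.364 = 3.936; 4.3 + 0.364 = 4.664.

[3.936, 4.664]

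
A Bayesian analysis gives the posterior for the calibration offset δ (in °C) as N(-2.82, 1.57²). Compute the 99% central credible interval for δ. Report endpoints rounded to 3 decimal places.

The posterior is symmetric, so the 99% equal-tailed interval is δ = -2.82 ± z·1.57 with z = 2.576.
Half-width: 2.576 × 1.57 = 4.044.
-2.82 − 4.044 = -6.864; -2.82 + 4.044 = 1.224.

[-6.864, 1.224]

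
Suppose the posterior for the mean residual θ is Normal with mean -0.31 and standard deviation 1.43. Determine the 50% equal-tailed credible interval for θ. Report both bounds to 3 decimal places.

The posterior is symmetric, so the 50% equal-tailed interval is θ = -0.31 ± z·1.43 with z = 0.674.
Half-width: 0.674 × 1.43 = 0.965.
-0.31 − 0.965 = -1.275; -0.31 + 0.965 = 0.655.

[-1.275, 0.655]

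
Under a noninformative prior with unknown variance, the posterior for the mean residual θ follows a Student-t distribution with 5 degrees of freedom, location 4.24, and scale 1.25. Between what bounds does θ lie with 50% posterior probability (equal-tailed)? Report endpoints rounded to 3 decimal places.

[3.332, 5.148]

The t_5 distribution is symmetric; the 50% interval is 4.24 ± t·1.25 with t_{0.75,5} = 0.727.
Half-width: 0.727 × 1.25 = 0.908.
4.24 − 0.908 = 3.332; 4.24 + 0.908 = 5.148.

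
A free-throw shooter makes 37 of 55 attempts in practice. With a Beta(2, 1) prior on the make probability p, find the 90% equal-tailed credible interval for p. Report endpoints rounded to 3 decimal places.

[0.568, 0.770]

Posterior: Beta(2+37, 1+18) = Beta(39, 19).
Equal-tailed 90% interval: the 0.05 and 0.95 quantiles of Beta(39, 19).
Posterior mean ≈ 0.672, SD ≈ 0.061; a Normal approximation gives roughly [0.572, 0.773].
Exact: F⁻¹(0.05) = 0.568; F⁻¹(0.95) = 0.770.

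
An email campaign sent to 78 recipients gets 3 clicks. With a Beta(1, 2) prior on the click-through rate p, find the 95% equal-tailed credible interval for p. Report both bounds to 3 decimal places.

[0.014, 0.106]

Posterior: Beta(1+3, 2+75) = Beta(4, 77).
Equal-tailed 95% interval: the 0.025 and 0.975 quantiles of Beta(4, 77).
Posterior mean ≈ 0.049, SD ≈ 0.024; a Normal approximation gives roughly [0.002, 0.096].
Exact: F⁻¹(0.025) = 0.014; F⁻¹(0.975) = 0.106.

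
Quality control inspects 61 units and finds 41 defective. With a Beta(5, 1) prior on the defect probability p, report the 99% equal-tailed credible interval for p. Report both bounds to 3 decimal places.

[0.533, 0.819]

Posterior: Beta(5+41, 1+20) = Beta(46, 21).
Equal-tailed 99% interval: the 0.005 and 0.995 quantiles of Beta(46, 21).
Posterior mean ≈ 0.687, SD ≈ 0.056; a Normal approximation gives roughly [0.542, 0.831].
Exact: F⁻¹(0.005) = 0.533; F⁻¹(0.995) = 0.819.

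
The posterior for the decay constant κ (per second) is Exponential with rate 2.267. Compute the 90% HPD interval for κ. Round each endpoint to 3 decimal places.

[0.000, 1.016]

The exponential density is strictly decreasing on [0, ∞), so the HPD interval is anchored at 0: [0, q] with P(κ ≤ q) = 0.90.
q = −ln(1 − 0.90) / 2.267 = 2.3026 / 2.267 = 1.016.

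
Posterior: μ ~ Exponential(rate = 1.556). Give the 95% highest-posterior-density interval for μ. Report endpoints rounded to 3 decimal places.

The exponential density is strictly decreasing on [0, ∞), so the HPD interval is anchored at 0: [0, q] with P(μ ≤ q) = 0.95.
q = −ln(1 − 0.95) / 1.556 = 2.9957 / 1.556 = 1.925.

[0.000, 1.925]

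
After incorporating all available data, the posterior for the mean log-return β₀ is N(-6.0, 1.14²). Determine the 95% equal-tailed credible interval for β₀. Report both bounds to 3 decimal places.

The posterior is symmetric, so the 95% equal-tailed interval is β₀ = -6.0 ± z·1.14 with z = 1.960.
Half-width: 1.960 × 1.14 = 2.234.
-6.0 − 2.234 = -8.234; -6.0 + 2.234 = -3.766.

[-8.234, -3.766]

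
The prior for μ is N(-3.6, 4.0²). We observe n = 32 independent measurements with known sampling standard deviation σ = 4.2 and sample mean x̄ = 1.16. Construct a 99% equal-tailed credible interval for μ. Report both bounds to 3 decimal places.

[-0.879, 2.882]

Posterior precision = 1/4.0² + 32/4.2² = 0.0625 + 1.8141 = 1.8766, so posterior SD = 0.7300.
Posterior mean = (-3.6/4.0² + 32·1.16/4.2²) / 1.8766 = 1.0015.
Interval: 1.0015 ± 2.576 × 0.7300 → [-0.879, 2.882].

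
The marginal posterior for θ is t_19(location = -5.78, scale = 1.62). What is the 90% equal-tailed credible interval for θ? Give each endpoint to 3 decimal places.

[-8.581, -2.979]

The t_19 distribution is symmetric; the 90% interval is -5.78 ± t·1.62 with t_{0.95,19} = 1.729.
Half-width: 1.729 × 1.62 = 2.801.
-5.78 − 2.801 = -8.581; -5.78 + 2.801 = -2.979.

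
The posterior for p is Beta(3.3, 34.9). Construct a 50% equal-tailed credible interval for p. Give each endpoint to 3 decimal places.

[0.053, 0.112]

Posterior: Beta(3.3, 34.9).
Equal-tailed 50% interval: the 0.25 and 0.75 quantiles of Beta(3.3, 34.9).
Posterior mean ≈ 0.086, SD ≈ 0.045; a Normal approximation gives roughly [0.056, 0.117].
Exact: F⁻¹(0.25) = 0.053; F⁻¹(0.75) = 0.112.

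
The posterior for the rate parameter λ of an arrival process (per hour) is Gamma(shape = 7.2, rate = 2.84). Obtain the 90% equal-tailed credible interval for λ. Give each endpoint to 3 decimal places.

[1.205, 4.262]

Posterior: Gamma(shape 7.2, rate 2.84).
Equal-tailed 90% interval: Gamma(7.2, 2.84) quantiles at 0.05 and 0.95.
Posterior mean ≈ 2.535, SD ≈ 0.945; a Normal approximation gives roughly [0.981, 4.089].
Exact: lower = 1.205; upper = 4.262.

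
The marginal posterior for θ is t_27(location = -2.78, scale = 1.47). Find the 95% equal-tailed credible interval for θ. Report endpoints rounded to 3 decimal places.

[-5.796, 0.236]

The t_27 distribution is symmetric; the 95% interval is -2.78 ± t·1.47 with t_{0.975,27} = 2.052.
Half-width: 2.052 × 1.47 = 3.016.
-2.78 − 3.016 = -5.796; -2.78 + 3.016 = 0.236.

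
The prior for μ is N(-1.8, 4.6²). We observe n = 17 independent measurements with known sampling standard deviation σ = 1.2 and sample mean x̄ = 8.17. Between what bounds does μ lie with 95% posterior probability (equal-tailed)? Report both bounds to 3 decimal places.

[7.561, 8.700]

Posterior precision = 1/4.6² + 17/1.2² = 0.0473 + 11.8056 = 11.8528, so posterior SD = 0.2905.
Posterior mean = (-1.8/4.6² + 17·8.17/1.2²) / 11.8528 = 8.1302.
Interval: 8.1302 ± 1.960 × 0.2905 → [7.561, 8.700].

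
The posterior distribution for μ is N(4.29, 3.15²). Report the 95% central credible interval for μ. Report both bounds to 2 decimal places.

[-1.88, 10.46]

The posterior is symmetric, so the 95% equal-tailed interval is μ = 4.29 ± z·3.15 with z = 1.960.
Half-width: 1.960 × 3.15 = 6.17.
4.29 − 6.17 = -1.88; 4.29 + 6.17 = 10.46.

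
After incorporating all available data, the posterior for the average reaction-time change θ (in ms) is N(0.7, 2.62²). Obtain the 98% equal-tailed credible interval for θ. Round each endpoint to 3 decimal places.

[-5.395, 6.795]

The posterior is symmetric, so the 98% equal-tailed interval is θ = 0.7 ± z·2.62 with z = 2.326.
Half-width: 2.326 × 2.62 = 6.095.
0.7 − 6.095 = -5.395; 0.7 + 6.095 = 6.795.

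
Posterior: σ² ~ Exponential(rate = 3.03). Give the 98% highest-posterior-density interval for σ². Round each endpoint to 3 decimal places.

[0.000, 1.291]

The exponential density is strictly decreasing on [0, ∞), so the HPD interval is anchored at 0: [0, q] with P(σ² ≤ q) = 0.98.
q = −ln(1 − 0.98) / 3.03 = 3.9120 / 3.03 = 1.291.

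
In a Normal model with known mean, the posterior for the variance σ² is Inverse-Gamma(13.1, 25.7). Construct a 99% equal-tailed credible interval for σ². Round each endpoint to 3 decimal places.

Inverse-Gamma(13.1, 25.7) quantiles: F⁻¹(0.005) and F⁻¹(0.995).
Equivalently, 1/σ² ~ Gamma(13.1, rate = 25.7); invert its 0.995 and 0.005 quantiles.
Posterior mean ≈ 2.124, SD ≈ 0.638; a Normal approximation gives roughly [0.482, 3.766].
Exact: lower = 1.058; upper = 4.553.

[1.058, 4.553]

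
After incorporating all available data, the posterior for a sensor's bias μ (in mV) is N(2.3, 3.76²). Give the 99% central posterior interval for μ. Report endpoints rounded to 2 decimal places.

[-7.39, 11.99]

The posterior is symmetric, so the 99% equal-tailed interval is μ = 2.3 ± z·3.76 with z = 2.576.
Half-width: 2.576 × 3.76 = 9.69.
2.3 − 9.69 = -7.39; 2.3 + 9.69 = 11.99.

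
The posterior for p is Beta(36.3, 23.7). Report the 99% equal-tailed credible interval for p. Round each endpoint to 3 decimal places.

[0.440, 0.757]

Posterior: Beta(36.3, 23.7).
Equal-tailed 99% interval: the 0.005 and 0.995 quantiles of Beta(36.3, 23.7).
Posterior mean ≈ 0.605, SD ≈ 0.063; a Normal approximation gives roughly [0.444, 0.766].
Exact: F⁻¹(0.005) = 0.440; F⁻¹(0.995) = 0.757.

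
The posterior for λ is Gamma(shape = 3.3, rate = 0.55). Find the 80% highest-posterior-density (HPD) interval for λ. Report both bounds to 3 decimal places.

[1.502, 8.979]

The posterior is unimodal and skewed, so the HPD interval has equal density at both endpoints and is the shortest 80% interval.
Solving f(1.502) = f(8.979) with F(8.979) − F(1.502) = 0.80 gives [1.502, 8.979].
For comparison, the equal-tailed interval is [2.344, 10.429]; the HPD is narrower and shifted toward the mode.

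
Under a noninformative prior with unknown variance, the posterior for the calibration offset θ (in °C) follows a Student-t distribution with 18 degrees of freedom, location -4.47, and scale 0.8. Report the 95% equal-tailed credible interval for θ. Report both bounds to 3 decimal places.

[-6.151, -2.789]

The t_18 distribution is symmetric; the 95% interval is -4.47 ± t·0.8 with t_{0.975,18} = 2.101.
Half-width: 2.101 × 0.8 = 1.681.
-4.47 − 1.681 = -6.151; -4.47 + 1.681 = -2.789.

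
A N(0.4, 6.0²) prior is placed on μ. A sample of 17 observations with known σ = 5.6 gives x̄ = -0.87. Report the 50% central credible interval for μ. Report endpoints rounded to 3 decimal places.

Posterior precision = 1/6.0² + 17/5.6² = 0.0278 + 0.5421 = 0.5699, so posterior SD = 1.3247.
Posterior mean = (0.4/6.0² + 17·-0.87/5.6²) / 0.5699 = -0.8081.
Interval: -0.8081 ± 0.674 × 1.3247 → [-1.702, 0.085].

[-1.702, 0.085]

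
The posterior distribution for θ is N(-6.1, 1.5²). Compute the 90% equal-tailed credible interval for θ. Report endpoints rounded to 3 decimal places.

[-8.567, -3.633]

The posterior is symmetric, so the 90% equal-tailed interval is θ = -6.1 ± z·1.5 with z = 1.645.
Half-width: 1.645 × 1.5 = 2.467.
-6.1 − 2.467 = -8.567; -6.1 + 2.467 = -3.633.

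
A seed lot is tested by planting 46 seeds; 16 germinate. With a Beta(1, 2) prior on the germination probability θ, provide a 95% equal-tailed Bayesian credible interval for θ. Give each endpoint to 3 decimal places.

[0.222, 0.484]

Posterior: Beta(1+16, 2+30) = Beta(17, 32).
Equal-tailed 95% interval: the 0.025 and 0.975 quantiles of Beta(17, 32).
Posterior mean ≈ 0.347, SD ≈ 0.067; a Normal approximation gives roughly [0.215, 0.479].
Exact: F⁻¹(0.025) = 0.222; F⁻¹(0.975) = 0.484.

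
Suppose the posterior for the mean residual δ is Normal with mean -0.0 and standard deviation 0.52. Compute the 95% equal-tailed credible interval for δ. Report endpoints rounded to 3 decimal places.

[-1.019, 1.019]

The posterior is symmetric, so the 95% equal-tailed interval is δ = -0.0 ± z·0.52 with z = 1.960.
Half-width: 1.960 × 0.52 = 1.019.
-0.0 − 1.019 = -1.019; -0.0 + 1.019 = 1.019.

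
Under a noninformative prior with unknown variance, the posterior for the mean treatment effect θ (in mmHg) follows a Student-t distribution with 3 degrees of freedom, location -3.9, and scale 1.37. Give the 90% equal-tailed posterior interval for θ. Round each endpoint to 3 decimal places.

[-7.124, -0.676]

The t_3 distribution is symmetric; the 90% interval is -3.9 ± t·1.37 with t_{0.95,3} = 2.353.
Half-width: 2.353 × 1.37 = 3.224.
-3.9 − 3.224 = -7.124; -3.9 + 3.224 = -0.676.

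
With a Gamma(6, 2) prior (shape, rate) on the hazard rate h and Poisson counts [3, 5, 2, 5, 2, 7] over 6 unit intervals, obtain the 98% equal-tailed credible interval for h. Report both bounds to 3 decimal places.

Posterior: Gamma(6+24, 2+6) = Gamma(30, 8) (shape, rate).
Equal-tailed 98% interval: Gamma(30, 8) quantiles at 0.01 and 0.99.
Posterior mean ≈ 3.750, SD ≈ 0.685; a Normal approximation gives roughly [2.157, 5.343].
Exact: lower = 2.343; upper = 5.524.

[2.343, 5.524]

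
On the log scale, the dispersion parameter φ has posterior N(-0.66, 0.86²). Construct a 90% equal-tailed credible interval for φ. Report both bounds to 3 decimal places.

[0.126, 2.127]

On the log scale the 90% interval is -0.66 ± 1.645 × 0.86 = [-2.0746, 0.7546].
Exponentiate: [e^-2.0746, e^0.7546] = [0.126, 2.127].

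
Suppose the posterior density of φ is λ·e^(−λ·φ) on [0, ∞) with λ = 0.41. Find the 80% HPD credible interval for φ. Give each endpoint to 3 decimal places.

[0.000, 3.925]

The exponential density is strictly decreasing on [0, ∞), so the HPD interval is anchored at 0: [0, q] with P(φ ≤ q) = 0.80.
q = −ln(1 − 0.80) / 0.41 = 1.6094 / 0.41 = 3.925.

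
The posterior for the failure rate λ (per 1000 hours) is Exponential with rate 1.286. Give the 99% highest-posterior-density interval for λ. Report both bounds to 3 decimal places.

[0.000, 3.581]

The exponential density is strictly decreasing on [0, ∞), so the HPD interval is anchored at 0: [0, q] with P(λ ≤ q) = 0.99.
q = −ln(1 − 0.99) / 1.286 = 4.6052 / 1.286 = 3.581.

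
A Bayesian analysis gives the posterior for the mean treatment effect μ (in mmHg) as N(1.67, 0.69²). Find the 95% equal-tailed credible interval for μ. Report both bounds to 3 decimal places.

The posterior is symmetric, so the 95% equal-tailed interval is μ = 1.67 ± z·0.69 with z = 1.960.
Half-width: 1.960 × 0.69 = 1.352.
1.67 − 1.352 = 0.318; 1.67 + 1.352 = 3.022.

[0.318, 3.022]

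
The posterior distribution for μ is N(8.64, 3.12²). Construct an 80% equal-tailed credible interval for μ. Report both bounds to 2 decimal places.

[4.64, 12.64]

The posterior is symmetric, so the 80% equal-tailed interval is μ = 8.64 ± z·3.12 with z = 1.282.
Half-width: 1.282 × 3.12 = 4.00.
8.64 − 4.00 = 4.64; 8.64 + 4.00 = 12.64.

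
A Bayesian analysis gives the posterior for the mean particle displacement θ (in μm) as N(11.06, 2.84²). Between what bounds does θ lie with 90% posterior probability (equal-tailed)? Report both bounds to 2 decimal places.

[6.39, 15.73]

The posterior is symmetric, so the 90% equal-tailed interval is θ = 11.06 ± z·2.84 with z = 1.645.
Half-width: 1.645 × 2.84 = 4.67.
11.06 − 4.67 = 6.39; 11.06 + 4.67 = 15.73.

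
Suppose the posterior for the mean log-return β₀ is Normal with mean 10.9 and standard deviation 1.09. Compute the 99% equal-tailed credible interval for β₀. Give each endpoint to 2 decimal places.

[8.09, 13.71]

The posterior is symmetric, so the 99% equal-tailed interval is β₀ = 10.9 ± z·1.09 with z = 2.576.
Half-width: 2.576 × 1.09 = 2.81.
10.9 − 2.81 = 8.09; 10.9 + 2.81 = 13.71.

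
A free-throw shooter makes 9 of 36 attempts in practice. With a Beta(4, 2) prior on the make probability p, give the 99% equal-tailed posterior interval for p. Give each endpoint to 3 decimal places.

[0.148, 0.504]

Posterior: Beta(4+9, 2+27) = Beta(13, 29).
Equal-tailed 99% interval: the 0.005 and 0.995 quantiles of Beta(13, 29).
Posterior mean ≈ 0.310, SD ≈ 0.070; a Normal approximation gives roughly [0.128, 0.491].
Exact: F⁻¹(0.005) = 0.148; F⁻¹(0.995) = 0.504.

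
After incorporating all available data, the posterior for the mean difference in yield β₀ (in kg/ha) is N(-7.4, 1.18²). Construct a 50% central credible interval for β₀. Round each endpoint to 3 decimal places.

The posterior is symmetric, so the 50% equal-tailed interval is β₀ = -7.4 ± z·1.18 with z = 0.674.
Half-width: 0.674 × 1.18 = 0.796.
-7.4 − 0.796 = -8.196; -7.4 + 0.796 = -6.604.

[-8.196, -6.604]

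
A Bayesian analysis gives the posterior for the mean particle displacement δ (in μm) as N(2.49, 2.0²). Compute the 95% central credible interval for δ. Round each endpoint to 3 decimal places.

The posterior is symmetric, so the 95% equal-tailed interval is δ = 2.49 ± z·2.0 with z = 1.960.
Half-width: 1.960 × 2.0 = 3.920.
2.49 − 3.920 = -1.430; 2.49 + 3.920 = 6.410.

[-1.430, 6.410]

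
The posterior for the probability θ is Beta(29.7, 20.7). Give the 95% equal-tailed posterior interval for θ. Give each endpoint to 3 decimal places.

[0.452, 0.720]

Posterior: Beta(29.7, 20.7).
Equal-tailed 95% interval: the 0.025 and 0.975 quantiles of Beta(29.7, 20.7).
Posterior mean ≈ 0.589, SD ≈ 0.069; a Normal approximation gives roughly [0.455, 0.724].
Exact: F⁻¹(0.025) = 0.452; F⁻¹(0.975) = 0.720.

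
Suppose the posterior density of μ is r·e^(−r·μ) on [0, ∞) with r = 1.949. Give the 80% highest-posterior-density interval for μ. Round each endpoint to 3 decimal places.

The exponential density is strictly decreasing on [0, ∞), so the HPD interval is anchored at 0: [0, q] with P(μ ≤ q) = 0.80.
q = −ln(1 − 0.80) / 1.949 = 1.6094 / 1.949 = 0.826.

[0.000, 0.826]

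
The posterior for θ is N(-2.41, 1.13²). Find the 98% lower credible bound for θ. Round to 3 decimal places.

-4.731

Need L with P(θ ≥ L) = 0.98: L = -2.41 − z_{0.02}·1.13.
z = 2.054; L = -2.41 − 2.054 × 1.13 = -4.731.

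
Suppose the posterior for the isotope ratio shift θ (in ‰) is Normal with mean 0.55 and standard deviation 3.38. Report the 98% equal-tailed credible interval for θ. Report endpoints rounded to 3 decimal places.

The posterior is symmetric, so the 98% equal-tailed interval is θ = 0.55 ± z·3.38 with z = 2.326.
Half-width: 2.326 × 3.38 = 7.863.
0.55 − 7.863 = -7.313; 0.55 + 7.863 = 8.413.

[-7.313, 8.413]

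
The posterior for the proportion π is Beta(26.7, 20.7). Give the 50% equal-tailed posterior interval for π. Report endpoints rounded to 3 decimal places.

Posterior: Beta(26.7, 20.7).
Equal-tailed 50% interval: the 0.25 and 0.75 quantiles of Beta(26.7, 20.7).
Posterior mean ≈ 0.563, SD ≈ 0.071; a Normal approximation gives roughly [0.515, 0.611].
Exact: F⁻¹(0.25) = 0.515; F⁻¹(0.75) = 0.612.

[0.515, 0.612]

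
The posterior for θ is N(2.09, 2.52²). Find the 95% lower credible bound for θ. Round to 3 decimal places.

-2.055

Need L with P(θ ≥ L) = 0.95: L = 2.09 − z_{0.05}·2.52.
z = 1.645; L = 2.09 − 1.645 × 2.52 = -2.055.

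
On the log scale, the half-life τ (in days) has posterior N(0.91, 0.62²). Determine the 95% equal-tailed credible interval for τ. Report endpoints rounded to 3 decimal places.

On the log scale the 95% interval is 0.91 ± 1.960 × 0.62 = [-0.3052, 2.1252].
Exponentiate: [e^-0.3052, e^2.1252] = [0.737, 8.374].

[0.737, 8.374]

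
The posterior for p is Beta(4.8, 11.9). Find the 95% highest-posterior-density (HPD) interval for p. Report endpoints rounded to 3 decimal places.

The posterior is unimodal and skewed, so the HPD interval has equal density at both endpoints and is the shortest 95% interval.
Solving f(0.090) = f(0.499) with F(0.499) − F(0.090) = 0.95 gives [0.090, 0.499].
For comparison, the equal-tailed interval is [0.104, 0.518]; the HPD is narrower and shifted toward the mode.

[0.090, 0.499]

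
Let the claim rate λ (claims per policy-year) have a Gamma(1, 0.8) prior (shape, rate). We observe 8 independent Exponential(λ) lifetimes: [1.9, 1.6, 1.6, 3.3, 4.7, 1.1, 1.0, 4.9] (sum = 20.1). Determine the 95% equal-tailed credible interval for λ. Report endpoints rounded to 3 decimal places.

Posterior: Gamma(1+8, 0.8+20.1) = Gamma(9, 20.9) (shape, rate).
Equal-tailed 95% interval: Gamma(9, 20.9) quantiles at 0.025 and 0.975.
Posterior mean ≈ 0.431, SD ≈ 0.144; a Normal approximation gives roughly [0.149, 0.712].
Exact: lower = 0.197; upper = 0.754.

[0.197, 0.754]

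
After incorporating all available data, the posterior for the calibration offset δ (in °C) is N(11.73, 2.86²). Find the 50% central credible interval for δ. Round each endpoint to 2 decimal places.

[9.80, 13.66]

The posterior is symmetric, so the 50% equal-tailed interval is δ = 11.73 ± z·2.86 with z = 0.674.
Half-width: 0.674 × 2.86 = 1.93.
11.73 − 1.93 = 9.80; 11.73 + 1.93 = 13.66.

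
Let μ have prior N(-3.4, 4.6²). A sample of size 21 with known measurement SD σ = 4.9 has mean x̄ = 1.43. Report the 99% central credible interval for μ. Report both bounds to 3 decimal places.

[-1.500, 3.865]

Posterior precision = 1/4.6² + 21/4.9² = 0.0473 + 0.8746 = 0.9219, so posterior SD = 1.0415.
Posterior mean = (-3.4/4.6² + 21·1.43/4.9²) / 0.9219 = 1.1824.
Interval: 1.1824 ± 2.576 × 1.0415 → [-1.500, 3.865].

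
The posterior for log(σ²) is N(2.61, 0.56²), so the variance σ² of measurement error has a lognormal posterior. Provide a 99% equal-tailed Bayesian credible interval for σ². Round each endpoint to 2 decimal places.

[3.21, 57.54]

On the log scale the 99% interval is 2.61 ± 2.576 × 0.56 = [1.1675, 4.0525].
Exponentiate: [e^1.1675, e^4.0525] = [3.21, 57.54].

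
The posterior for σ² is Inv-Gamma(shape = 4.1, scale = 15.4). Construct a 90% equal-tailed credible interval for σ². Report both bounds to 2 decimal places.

[1.95, 10.81]

Inverse-Gamma(4.1, 15.4) quantiles: F⁻¹(0.05) and F⁻¹(0.95).
Equivalently, 1/σ² ~ Gamma(4.1, rate = 15.4); invert its 0.95 and 0.05 quantiles.
Posterior mean ≈ 4.97, SD ≈ 3.43; a Normal approximation gives roughly [-0.67, 10.61].
Exact: lower = 1.95; upper = 10.81.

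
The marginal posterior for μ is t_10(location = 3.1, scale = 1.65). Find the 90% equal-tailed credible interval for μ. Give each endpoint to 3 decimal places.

The t_10 distribution is symmetric; the 90% interval is 3.1 ± t·1.65 with t_{0.95,10} = 1.812.
Half-width: 1.812 × 1.65 = 2.991.
3.1 − 2.991 = 0.109; 3.1 + 2.991 = 6.091.

[0.109, 6.091]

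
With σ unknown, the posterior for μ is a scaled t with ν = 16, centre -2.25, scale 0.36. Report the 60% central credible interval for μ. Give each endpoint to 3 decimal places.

The t_16 distribution is symmetric; the 60% interval is -2.25 ± t·0.36 with t_{0.8,16} = 0.865.
Half-width: 0.865 × 0.36 = 0.311.
-2.25 − 0.311 = -2.561; -2.25 + 0.311 = -1.939.

[-2.561, -1.939]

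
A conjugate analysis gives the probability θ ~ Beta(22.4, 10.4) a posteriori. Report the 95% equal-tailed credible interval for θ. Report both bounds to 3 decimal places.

Posterior: Beta(22.4, 10.4).
Equal-tailed 95% interval: the 0.025 and 0.975 quantiles of Beta(22.4, 10.4).
Posterior mean ≈ 0.683, SD ≈ 0.080; a Normal approximation gives roughly [0.526, 0.840].
Exact: F⁻¹(0.025) = 0.517; F⁻¹(0.975) = 0.828.

[0.517, 0.828]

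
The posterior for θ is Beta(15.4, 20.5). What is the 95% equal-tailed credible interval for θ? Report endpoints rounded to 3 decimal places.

[0.274, 0.591]

Posterior: Beta(15.4, 20.5).
Equal-tailed 95% interval: the 0.025 and 0.975 quantiles of Beta(15.4, 20.5).
Posterior mean ≈ 0.429, SD ≈ 0.081; a Normal approximation gives roughly [0.269, 0.589].
Exact: F⁻¹(0.025) = 0.274; F⁻¹(0.975) = 0.591.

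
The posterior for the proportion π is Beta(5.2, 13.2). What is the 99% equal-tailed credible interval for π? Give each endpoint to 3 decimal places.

Posterior: Beta(5.2, 13.2).
Equal-tailed 99% interval: the 0.005 and 0.995 quantiles of Beta(5.2, 13.2).
Posterior mean ≈ 0.283, SD ≈ 0.102; a Normal approximation gives roughly [0.019, 0.546].
Exact: F⁻¹(0.005) = 0.074; F⁻¹(0.995) = 0.575.

[0.074, 0.575]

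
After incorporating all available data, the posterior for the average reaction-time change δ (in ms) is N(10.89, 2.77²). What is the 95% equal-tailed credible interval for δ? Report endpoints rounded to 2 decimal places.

[5.46, 16.32]

The posterior is symmetric, so the 95% equal-tailed interval is δ = 10.89 ± z·2.77 with z = 1.960.
Half-width: 1.960 × 2.77 = 5.43.
10.89 − 5.43 = 5.46; 10.89 + 5.43 = 16.32.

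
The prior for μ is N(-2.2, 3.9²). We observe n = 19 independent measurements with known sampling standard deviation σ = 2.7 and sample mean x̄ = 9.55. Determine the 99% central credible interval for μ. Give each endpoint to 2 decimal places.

[7.69, 10.84]

Posterior precision = 1/3.9² + 19/2.7² = 0.0657 + 2.6063 = 2.6721, so posterior SD = 0.6118.
Posterior mean = (-2.2/3.9² + 19·9.55/2.7²) / 2.6721 = 9.2609.
Interval: 9.2609 ± 2.576 × 0.6118 → [7.69, 10.84].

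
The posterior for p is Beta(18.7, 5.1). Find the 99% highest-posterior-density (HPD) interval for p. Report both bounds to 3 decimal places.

The posterior is unimodal and skewed, so the HPD interval has equal density at both endpoints and is the shortest 99% interval.
Solving f(0.556) = f(0.957) with F(0.957) − F(0.556) = 0.99 gives [0.556, 0.957].
For comparison, the equal-tailed interval is [0.538, 0.947]; the HPD is narrower and shifted toward the mode.

[0.556, 0.957]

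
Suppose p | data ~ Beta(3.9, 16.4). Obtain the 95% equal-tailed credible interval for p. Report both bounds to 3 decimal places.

[0.057, 0.384]

Posterior: Beta(3.9, 16.4).
Equal-tailed 95% interval: the 0.025 and 0.975 quantiles of Beta(3.9, 16.4).
Posterior mean ≈ 0.192, SD ≈ 0.085; a Normal approximation gives roughly [0.025, 0.359].
Exact: F⁻¹(0.025) = 0.057; F⁻¹(0.975) = 0.384.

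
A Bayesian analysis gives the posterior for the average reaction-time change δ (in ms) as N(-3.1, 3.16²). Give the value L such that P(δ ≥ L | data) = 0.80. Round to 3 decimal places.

-5.760

Need L with P(δ ≥ L) = 0.80: L = -3.1 − z_{0.2}·3.16.
z = 0.842; L = -3.1 − 0.842 × 3.16 = -5.760.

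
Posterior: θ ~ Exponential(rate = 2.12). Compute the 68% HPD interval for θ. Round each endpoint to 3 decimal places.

[0.000, 0.537]

The exponential density is strictly decreasing on [0, ∞), so the HPD interval is anchored at 0: [0, q] with P(θ ≤ q) = 0.68.
q = −ln(1 − 0.68) / 2.12 = 1.1394 / 2.12 = 0.537.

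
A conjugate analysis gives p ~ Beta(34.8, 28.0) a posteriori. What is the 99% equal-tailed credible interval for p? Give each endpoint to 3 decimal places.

Posterior: Beta(34.8, 28.0).
Equal-tailed 99% interval: the 0.005 and 0.995 quantiles of Beta(34.8, 28.0).
Posterior mean ≈ 0.554, SD ≈ 0.062; a Normal approximation gives roughly [0.394, 0.714].
Exact: F⁻¹(0.005) = 0.393; F⁻¹(0.995) = 0.709.

[0.393, 0.709]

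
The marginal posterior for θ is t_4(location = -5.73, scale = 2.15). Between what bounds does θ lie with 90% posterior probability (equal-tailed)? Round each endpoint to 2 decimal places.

The t_4 distribution is symmetric; the 90% interval is -5.73 ± t·2.15 with t_{0.95,4} = 2.132.
Half-width: 2.132 × 2.15 = 4.58.
-5.73 − 4.58 = -10.31; -5.73 + 4.58 = -1.15.

[-10.31, -1.15]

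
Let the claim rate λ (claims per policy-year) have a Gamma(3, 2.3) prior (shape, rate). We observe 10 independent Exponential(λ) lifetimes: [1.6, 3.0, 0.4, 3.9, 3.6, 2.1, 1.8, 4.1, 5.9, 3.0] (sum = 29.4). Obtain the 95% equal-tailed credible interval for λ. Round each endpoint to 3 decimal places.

[0.218, 0.661]

Posterior: Gamma(3+10, 2.3+29.4) = Gamma(13, 31.7) (shape, rate).
Equal-tailed 95% interval: Gamma(13, 31.7) quantiles at 0.025 and 0.975.
Posterior mean ≈ 0.410, SD ≈ 0.114; a Normal approximation gives roughly [0.187, 0.633].
Exact: lower = 0.218; upper = 0.661.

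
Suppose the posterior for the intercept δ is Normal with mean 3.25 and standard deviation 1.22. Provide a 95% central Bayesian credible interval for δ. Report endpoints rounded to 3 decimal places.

The posterior is symmetric, so the 95% equal-tailed interval is δ = 3.25 ± z·1.22 with z = 1.960.
Half-width: 1.960 × 1.22 = 2.391.
3.25 − 2.391 = 0.859; 3.25 + 2.391 = 5.641.

[0.859, 5.641]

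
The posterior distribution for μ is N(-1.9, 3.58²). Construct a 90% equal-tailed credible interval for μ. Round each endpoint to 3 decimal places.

The posterior is symmetric, so the 90% equal-tailed interval is μ = -1.9 ± z·3.58 with z = 1.645.
Half-width: 1.645 × 3.58 = 5.889.
-1.9 − 5.889 = -7.789; -1.9 + 5.889 = 3.989.

[-7.789, 3.989]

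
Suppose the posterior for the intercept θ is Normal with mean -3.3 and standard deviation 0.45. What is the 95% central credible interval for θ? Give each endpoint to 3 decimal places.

The posterior is symmetric, so the 95% equal-tailed interval is θ = -3.3 ± z·0.45 with z = 1.960.
Half-width: 1.960 × 0.45 = 0.882.
-3.3 − 0.882 = -4.182; -3.3 + 0.882 = -2.418.

[-4.182, -2.418]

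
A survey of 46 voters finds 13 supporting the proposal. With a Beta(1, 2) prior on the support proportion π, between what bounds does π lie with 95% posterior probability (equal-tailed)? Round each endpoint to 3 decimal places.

Posterior: Beta(1+13, 2+33) = Beta(14, 35).
Equal-tailed 95% interval: the 0.025 and 0.975 quantiles of Beta(14, 35).
Posterior mean ≈ 0.286, SD ≈ 0.064; a Normal approximation gives roughly [0.160, 0.411].
Exact: F⁻¹(0.025) = 0.170; F⁻¹(0.975) = 0.418.

[0.170, 0.418]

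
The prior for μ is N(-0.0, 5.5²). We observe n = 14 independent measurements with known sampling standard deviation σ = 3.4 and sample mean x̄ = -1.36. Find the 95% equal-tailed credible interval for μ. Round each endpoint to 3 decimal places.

[-3.081, 0.433]

Posterior precision = 1/5.5² + 14/3.4² = 0.0331 + 1.2111 = 1.2441, so posterior SD = 0.8965.
Posterior mean = (-0.0/5.5² + 14·-1.36/3.4²) / 1.2441 = -1.3239.
Interval: -1.3239 ± 1.960 × 0.8965 → [-3.081, 0.433].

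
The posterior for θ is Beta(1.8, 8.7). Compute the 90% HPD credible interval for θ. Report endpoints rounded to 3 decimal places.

The posterior is unimodal and skewed, so the HPD interval has equal density at both endpoints and is the shortest 90% interval.
Solving f(0.007) = f(0.331) with F(0.331) − F(0.007) = 0.90 gives [0.007, 0.331].
For comparison, the equal-tailed interval is [0.030, 0.385]; the HPD is narrower and shifted toward the mode.

[0.007, 0.331]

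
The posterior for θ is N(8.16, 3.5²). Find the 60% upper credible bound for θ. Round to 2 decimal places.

Need U with P(θ ≤ U) = 0.60: U = 8.16 + z_{0.4}·3.5.
z = 0.253; U = 8.16 + 0.253 × 3.5 = 9.05.

9.05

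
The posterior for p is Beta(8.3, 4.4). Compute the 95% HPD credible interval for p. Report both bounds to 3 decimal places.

[0.403, 0.891]

The posterior is unimodal and skewed, so the HPD interval has equal density at both endpoints and is the shortest 95% interval.
Solving f(0.403) = f(0.891) with F(0.891) − F(0.403) = 0.95 gives [0.403, 0.891].
For comparison, the equal-tailed interval is [0.384, 0.877]; the HPD is narrower and shifted toward the mode.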